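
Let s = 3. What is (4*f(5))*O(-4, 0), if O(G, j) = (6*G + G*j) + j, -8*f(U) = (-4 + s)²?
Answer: 12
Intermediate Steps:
f(U) = -⅛ (f(U) = -(-4 + 3)²/8 = -⅛*(-1)² = -⅛*1 = -⅛)
O(G, j) = j + 6*G + G*j
(4*f(5))*O(-4, 0) = (4*(-⅛))*(0 + 6*(-4) - 4*0) = -(0 - 24 + 0)/2 = -½*(-24) = 12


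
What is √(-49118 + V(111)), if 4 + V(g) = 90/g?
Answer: 2*I*√16811727/37 ≈ 221.63*I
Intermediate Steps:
V(g) = -4 + 90/g
√(-49118 + V(111)) = √(-49118 + (-4 + 90/111)) = √(-49118 + (-4 + 90*(1/111))) = √(-49118 + (-4 + 30/37)) = √(-49118 - 118/37) = √(-1817484/37) = 2*I*√16811727/37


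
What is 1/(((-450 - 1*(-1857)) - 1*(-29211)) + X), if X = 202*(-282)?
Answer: -1/26346 ≈ -3.7956e-5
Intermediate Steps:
X = -56964
1/(((-450 - 1*(-1857)) - 1*(-29211)) + X) = 1/(((-450 - 1*(-1857)) - 1*(-29211)) - 56964) = 1/(((-450 + 1857) + 29211) - 56964) = 1/((1407 + 29211) - 56964) = 1/(30618 - 56964) = 1/(-26346) = -1/26346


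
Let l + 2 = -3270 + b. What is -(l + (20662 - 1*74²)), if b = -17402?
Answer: 5488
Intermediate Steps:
l = -20674 (l = -2 + (-3270 - 17402) = -2 - 20672 = -20674)
-(l + (20662 - 1*74²)) = -(-20674 + (20662 - 1*74²)) = -(-20674 + (20662 - 1*5476)) = -(-20674 + (20662 - 5476)) = -(-20674 + 15186) = -1*(-5488) = 5488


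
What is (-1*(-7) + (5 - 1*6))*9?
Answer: 54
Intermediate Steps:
(-1*(-7) + (5 - 1*6))*9 = (7 + (5 - 6))*9 = (7 - 1)*9 = 6*9 = 54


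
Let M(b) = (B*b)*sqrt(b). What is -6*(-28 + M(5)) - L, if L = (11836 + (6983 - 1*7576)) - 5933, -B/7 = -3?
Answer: -5142 - 630*sqrt(5) ≈ -6550.7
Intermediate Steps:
B = 21 (B = -7*(-3) = 21)
M(b) = 21*b**(3/2) (M(b) = (21*b)*sqrt(b) = 21*b**(3/2))
L = 5310 (L = (11836 + (6983 - 7576)) - 5933 = (11836 - 593) - 5933 = 11243 - 5933 = 5310)
-6*(-28 + M(5)) - L = -6*(-28 + 21*5**(3/2)) - 1*5310 = -6*(-28 + 21*(5*sqrt(5))) - 5310 = -6*(-28 + 105*sqrt(5)) - 5310 = (168 - 630*sqrt(5)) - 5310 = -5142 - 630*sqrt(5)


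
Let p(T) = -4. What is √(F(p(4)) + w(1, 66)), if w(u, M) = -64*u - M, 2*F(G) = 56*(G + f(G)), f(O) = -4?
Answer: I*√354 ≈ 18.815*I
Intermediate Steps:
F(G) = -112 + 28*G (F(G) = (56*(G - 4))/2 = (56*(-4 + G))/2 = (-224 + 56*G)/2 = -112 + 28*G)
w(u, M) = -M - 64*u
√(F(p(4)) + w(1, 66)) = √((-112 + 28*(-4)) + (-1*66 - 64*1)) = √((-112 - 112) + (-66 - 64)) = √(-224 - 130) = √(-354) = I*√354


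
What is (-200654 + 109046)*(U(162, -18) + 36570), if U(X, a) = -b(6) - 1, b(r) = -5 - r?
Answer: -3351020640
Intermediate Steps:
U(X, a) = 10 (U(X, a) = -(-5 - 1*6) - 1 = -(-5 - 6) - 1 = -1*(-11) - 1 = 11 - 1 = 10)
(-200654 + 109046)*(U(162, -18) + 36570) = (-200654 + 109046)*(10 + 36570) = -91608*36580 = -3351020640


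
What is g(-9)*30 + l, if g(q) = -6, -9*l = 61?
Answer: -1681/9 ≈ -186.78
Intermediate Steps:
l = -61/9 (l = -⅑*61 = -61/9 ≈ -6.7778)
g(-9)*30 + l = -6*30 - 61/9 = -180 - 61/9 = -1681/9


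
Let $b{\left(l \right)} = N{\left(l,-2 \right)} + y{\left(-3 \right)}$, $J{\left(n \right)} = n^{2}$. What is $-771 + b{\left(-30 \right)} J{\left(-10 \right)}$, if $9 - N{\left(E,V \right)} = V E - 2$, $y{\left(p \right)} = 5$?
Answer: $-5171$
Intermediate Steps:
$N{\left(E,V \right)} = 11 - E V$ ($N{\left(E,V \right)} = 9 - \left(V E - 2\right) = 9 - \left(E V - 2\right) = 9 - \left(-2 + E V\right) = 11 - E V$)
$b{\left(l \right)} = 16 + 2 l$ ($b{\left(l \right)} = \left(11 - l \left(-2\right)\right) + 5 = \left(11 + 2 l\right) + 5 = 16 + 2 l$)
$-771 + b{\left(-30 \right)} J{\left(-10 \right)} = -771 + \left(16 + 2 \left(-30\right)\right) \left(-10\right)^{2} = -771 + \left(16 - 60\right) 100 = -771 - 4400 = -5171$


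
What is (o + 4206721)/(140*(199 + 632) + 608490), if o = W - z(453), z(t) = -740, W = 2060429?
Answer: 626789/72483 ≈ 8.6474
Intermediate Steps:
o = 2061169 (o = 2060429 - 1*(-740) = 2060429 + 740 = 2061169)
(o + 4206721)/(140*(199 + 632) + 608490) = (2061169 + 4206721)/(140*(199 + 632) + 608490) = 6267890/(140*831 + 608490) = 6267890/(116340 + 608490) = 6267890/724830 = 6267890*(1/724830) = 626789/72483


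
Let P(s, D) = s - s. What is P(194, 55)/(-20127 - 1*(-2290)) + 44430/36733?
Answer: 44430/36733 ≈ 1.2095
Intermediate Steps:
P(s, D) = 0
P(194, 55)/(-20127 - 1*(-2290)) + 44430/36733 = 0/(-20127 - 1*(-2290)) + 44430/36733 = 0/(-20127 + 2290) + 44430*(1/36733) = 0/(-17837) + 44430/36733 = 0*(-1/17837) + 44430/36733 = 0 + 44430/36733 = 44430/36733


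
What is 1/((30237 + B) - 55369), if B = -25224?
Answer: -1/50356 ≈ -1.9859e-5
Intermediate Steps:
1/((30237 + B) - 55369) = 1/((30237 - 25224) - 55369) = 1/(5013 - 55369) = 1/(-50356) = -1/50356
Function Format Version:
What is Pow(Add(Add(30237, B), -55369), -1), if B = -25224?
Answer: Rational(-1, 50356) ≈ -1.9859e-5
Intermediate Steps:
Pow(Add(Add(30237, B), -55369), -1) = Pow(Add(Add(30237, -25224), -55369), -1) = Pow(Add(5013, -55369), -1) = Pow(-50356, -1) = Rational(-1, 50356)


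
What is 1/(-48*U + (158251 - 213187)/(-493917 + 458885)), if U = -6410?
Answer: 4379/1347337587 ≈ 3.2501e-6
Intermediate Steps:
1/(-48*U + (158251 - 213187)/(-493917 + 458885)) = 1/(-48*(-6410) + (158251 - 213187)/(-493917 + 458885)) = 1/(307680 - 54936/(-35032)) = 1/(307680 - 54936*(-1/35032)) = 1/(307680 + 6867/4379) = 1/(1347337587/4379) = 4379/1347337587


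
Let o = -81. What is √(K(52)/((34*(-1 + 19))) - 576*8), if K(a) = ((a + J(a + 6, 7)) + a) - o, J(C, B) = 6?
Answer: 11*I*√396185/102 ≈ 67.88*I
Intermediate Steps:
K(a) = 87 + 2*a (K(a) = ((a + 6) + a) - 1*(-81) = ((6 + a) + a) + 81 = (6 + 2*a) + 81 = 87 + 2*a)
√(K(52)/((34*(-1 + 19))) - 576*8) = √((87 + 2*52)/((34*(-1 + 19))) - 576*8) = √((87 + 104)/((34*18)) - 4608) = √(191/612 - 4608) = √(-2819905/612) = 11*I*√396185/102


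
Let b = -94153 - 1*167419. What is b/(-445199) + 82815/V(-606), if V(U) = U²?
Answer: 44309270059/54497699988 ≈ 0.81305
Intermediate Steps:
b = -261572 (b = -94153 - 167419 = -261572)
b/(-445199) + 82815/V(-606) = -261572/(-445199) + 82815/((-606)²) = -261572*(-1/445199) + 82815/367236 = 261572/445199 + 82815*(1/367236) = 261572/445199 + 27605/122412 = 44309270059/54497699988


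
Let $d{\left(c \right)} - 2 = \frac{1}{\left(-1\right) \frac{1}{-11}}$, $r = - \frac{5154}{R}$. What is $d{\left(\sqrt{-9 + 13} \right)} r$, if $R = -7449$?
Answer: $\frac{1718}{191} \approx 8.9948$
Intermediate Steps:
$r = \frac{1718}{2483}$ ($r = - \frac{5154}{-7449} = \left(-5154\right) \left(- \frac{1}{7449}\right) = \frac{1718}{2483} \approx 0.69191$)
$d{\left(c \right)} = 13$ ($d{\left(c \right)} = 2 + \frac{1}{\left(-1\right) \frac{1}{-11}} = 2 + \frac{1}{\left(-1\right) \left(- \frac{1}{11}\right)} = 2 + \frac{1}{\frac{1}{11}} = 2 + 11 = 13$)
$d{\left(\sqrt{-9 + 13} \right)} r = 13 \cdot \frac{1718}{2483} = \frac{1718}{191}$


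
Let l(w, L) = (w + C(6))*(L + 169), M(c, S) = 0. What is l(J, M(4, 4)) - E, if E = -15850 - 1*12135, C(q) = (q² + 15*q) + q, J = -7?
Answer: 49110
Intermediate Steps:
C(q) = q² + 16*q
l(w, L) = (132 + w)*(169 + L) (l(w, L) = (w + 6*(16 + 6))*(L + 169) = (w + 6*22)*(169 + L) = (w + 132)*(169 + L) = (132 + w)*(169 + L))
E = -27985 (E = -15850 - 12135 = -27985)
l(J, M(4, 4)) - E = (22308 + 132*0 + 169*(-7) + 0*(-7)) - 1*(-27985) = (22308 + 0 - 1183 + 0) + 27985 = 21125 + 27985 = 49110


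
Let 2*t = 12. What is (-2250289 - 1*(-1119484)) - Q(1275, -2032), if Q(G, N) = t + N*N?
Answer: -5259835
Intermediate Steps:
t = 6 (t = (½)*12 = 6)
Q(G, N) = 6 + N² (Q(G, N) = 6 + N*N = 6 + N²)
(-2250289 - 1*(-1119484)) - Q(1275, -2032) = (-2250289 - 1*(-1119484)) - (6 + (-2032)²) = (-2250289 + 1119484) - (6 + 4129024) = -1130805 - 1*4129030 = -1130805 - 4129030 = -5259835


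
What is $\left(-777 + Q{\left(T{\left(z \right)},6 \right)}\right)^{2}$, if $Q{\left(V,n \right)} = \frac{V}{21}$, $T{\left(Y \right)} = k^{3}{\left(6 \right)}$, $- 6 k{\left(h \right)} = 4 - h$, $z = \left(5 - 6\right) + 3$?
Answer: $\frac{194091351364}{321489} \approx 6.0373 \cdot 10^{5}$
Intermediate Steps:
$z = 2$ ($z = \left(5 - 6\right) + 3 = -1 + 3 = 2$)
$k{\left(h \right)} = - \frac{2}{3} + \frac{h}{6}$ ($k{\left(h \right)} = - \frac{4 - h}{6} = - \frac{2}{3} + \frac{h}{6}$)
$T{\left(Y \right)} = \frac{1}{27}$ ($T{\left(Y \right)} = \left(- \frac{2}{3} + \frac{1}{6} \cdot 6\right)^{3} = \left(- \frac{2}{3} + 1\right)^{3} = \left(\frac{1}{3}\right)^{3} = \frac{1}{27}$)
$Q{\left(V,n \right)} = \frac{V}{21}$ ($Q{\left(V,n \right)} = V \frac{1}{21} = \frac{V}{21}$)
$\left(-777 + Q{\left(T{\left(z \right)},6 \right)}\right)^{2} = \left(-777 + \frac{1}{21} \cdot \frac{1}{27}\right)^{2} = \left(-777 + \frac{1}{567}\right)^{2} = \left(- \frac{440558}{567}\right)^{2} = \frac{194091351364}{321489}$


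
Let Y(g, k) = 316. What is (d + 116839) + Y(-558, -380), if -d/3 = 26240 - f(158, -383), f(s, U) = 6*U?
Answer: 31541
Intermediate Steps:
d = -85614 (d = -3*(26240 - 6*(-383)) = -3*(26240 - 1*(-2298)) = -3*(26240 + 2298) = -3*28538 = -85614)
(d + 116839) + Y(-558, -380) = (-85614 + 116839) + 316 = 31225 + 316 = 31541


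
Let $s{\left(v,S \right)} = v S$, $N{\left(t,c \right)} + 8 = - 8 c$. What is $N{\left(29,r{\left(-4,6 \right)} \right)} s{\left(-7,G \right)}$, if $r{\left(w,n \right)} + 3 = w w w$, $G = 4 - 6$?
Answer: $7392$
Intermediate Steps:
$G = -2$ ($G = 4 - 6 = -2$)
$r{\left(w,n \right)} = -3 + w^{3}$ ($r{\left(w,n \right)} = -3 + w w w = -3 + w^{2} w = -3 + w^{3}$)
$N{\left(t,c \right)} = -8 - 8 c$
$s{\left(v,S \right)} = S v$
$N{\left(29,r{\left(-4,6 \right)} \right)} s{\left(-7,G \right)} = \left(-8 - 8 \left(-3 + \left(-4\right)^{3}\right)\right) \left(\left(-2\right) \left(-7\right)\right) = \left(-8 - 8 \left(-3 - 64\right)\right) 14 = \left(-8 - -536\right) 14 = \left(-8 + 536\right) 14 = 528 \cdot 14 = 7392$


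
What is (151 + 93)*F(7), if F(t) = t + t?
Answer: 3416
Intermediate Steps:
F(t) = 2*t
(151 + 93)*F(7) = (151 + 93)*(2*7) = 244*14 = 3416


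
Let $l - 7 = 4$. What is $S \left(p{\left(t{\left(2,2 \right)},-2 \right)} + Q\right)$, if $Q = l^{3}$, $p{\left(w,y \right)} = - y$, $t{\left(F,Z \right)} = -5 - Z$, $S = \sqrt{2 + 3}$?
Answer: $1333 \sqrt{5} \approx 2980.7$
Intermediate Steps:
$l = 11$ ($l = 7 + 4 = 11$)
$S = \sqrt{5} \approx 2.2361$
$Q = 1331$ ($Q = 11^{3} = 1331$)
$S \left(p{\left(t{\left(2,2 \right)},-2 \right)} + Q\right) = \sqrt{5} \left(\left(-1\right) \left(-2\right) + 1331\right) = \sqrt{5} \left(2 + 1331\right) = \sqrt{5} \cdot 1333 = 1333 \sqrt{5}$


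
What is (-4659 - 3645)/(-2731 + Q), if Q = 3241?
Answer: -1384/85 ≈ -16.282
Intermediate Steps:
(-4659 - 3645)/(-2731 + Q) = (-4659 - 3645)/(-2731 + 3241) = -8304/510 = -8304*1/510 = -1384/85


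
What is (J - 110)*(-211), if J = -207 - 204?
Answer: 109931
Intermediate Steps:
J = -411
(J - 110)*(-211) = (-411 - 110)*(-211) = -521*(-211) = 109931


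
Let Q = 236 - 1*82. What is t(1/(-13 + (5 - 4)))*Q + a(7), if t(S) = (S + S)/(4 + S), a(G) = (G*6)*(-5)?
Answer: -10178/47 ≈ -216.55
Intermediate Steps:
a(G) = -30*G (a(G) = (6*G)*(-5) = -30*G)
t(S) = 2*S/(4 + S) (t(S) = (2*S)/(4 + S) = 2*S/(4 + S))
Q = 154 (Q = 236 - 82 = 154)
t(1/(-13 + (5 - 4)))*Q + a(7) = (2/((-13 + (5 - 4))*(4 + 1/(-13 + (5 - 4)))))*154 - 30*7 = (2/((-13 + 1)*(4 + 1/(-13 + 1))))*154 - 210 = (2/(-12*(4 + 1/(-12))))*154 - 210 = (2*(-1/12)/(4 - 1/12))*154 - 210 = (2*(-1/12)/(47/12))*154 - 210 = (2*(-1/12)*(12/47))*154 - 210 = -2/47*154 - 210 = -308/47 - 210 = -10178/47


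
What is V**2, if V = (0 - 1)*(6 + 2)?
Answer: 64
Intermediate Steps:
V = -8 (V = -1*8 = -8)
V**2 = (-8)**2 = 64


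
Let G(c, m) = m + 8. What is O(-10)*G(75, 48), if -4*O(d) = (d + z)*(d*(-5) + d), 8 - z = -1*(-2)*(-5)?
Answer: -4480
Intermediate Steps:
z = 18 (z = 8 - (-1*(-2))*(-5) = 8 - 2*(-5) = 8 - 1*(-10) = 8 + 10 = 18)
G(c, m) = 8 + m
O(d) = d*(18 + d) (O(d) = -(d + 18)*(d*(-5) + d)/4 = -(18 + d)*(-5*d + d)/4 = -(18 + d)*(-4*d)/4 = -(-1)*d*(18 + d) = d*(18 + d))
O(-10)*G(75, 48) = (-10*(18 - 10))*(8 + 48) = -10*8*56 = -80*56 = -4480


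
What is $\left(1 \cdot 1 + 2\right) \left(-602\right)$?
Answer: $-1806$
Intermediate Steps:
$\left(1 \cdot 1 + 2\right) \left(-602\right) = \left(1 + 2\right) \left(-602\right) = 3 \left(-602\right) = -1806$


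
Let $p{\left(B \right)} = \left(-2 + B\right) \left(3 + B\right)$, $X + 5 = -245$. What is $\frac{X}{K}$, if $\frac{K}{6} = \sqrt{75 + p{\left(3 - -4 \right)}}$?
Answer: $- \frac{5 \sqrt{5}}{3} \approx -3.7268$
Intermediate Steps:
$X = -250$ ($X = -5 - 245 = -250$)
$K = 30 \sqrt{5}$ ($K = 6 \sqrt{75 + \left(-6 + \left(3 - -4\right) + \left(3 - -4\right)^{2}\right)} = 6 \sqrt{75 + \left(-6 + \left(3 + 4\right) + \left(3 + 4\right)^{2}\right)} = 6 \sqrt{75 + \left(-6 + 7 + 7^{2}\right)} = 6 \sqrt{75 + \left(-6 + 7 + 49\right)} = 6 \sqrt{75 + 50} = 6 \sqrt{125} = 6 \cdot 5 \sqrt{5} = 30 \sqrt{5} \approx 67.082$)
$\frac{X}{K} = - \frac{250}{30 \sqrt{5}} = - 250 \frac{\sqrt{5}}{150} = - \frac{5 \sqrt{5}}{3}$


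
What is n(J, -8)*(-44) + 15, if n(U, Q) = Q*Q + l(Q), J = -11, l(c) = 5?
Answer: -3021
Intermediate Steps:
n(U, Q) = 5 + Q**2 (n(U, Q) = Q*Q + 5 = Q**2 + 5 = 5 + Q**2)
n(J, -8)*(-44) + 15 = (5 + (-8)**2)*(-44) + 15 = (5 + 64)*(-44) + 15 = 69*(-44) + 15 = -3036 + 15 = -3021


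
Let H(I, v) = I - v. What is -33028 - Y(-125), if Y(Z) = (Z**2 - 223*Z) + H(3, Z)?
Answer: -76656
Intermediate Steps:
Y(Z) = 3 + Z**2 - 224*Z (Y(Z) = (Z**2 - 223*Z) + (3 - Z) = 3 + Z**2 - 224*Z)
-33028 - Y(-125) = -33028 - (3 + (-125)**2 - 224*(-125)) = -33028 - (3 + 15625 + 28000) = -33028 - 1*43628 = -33028 - 43628 = -76656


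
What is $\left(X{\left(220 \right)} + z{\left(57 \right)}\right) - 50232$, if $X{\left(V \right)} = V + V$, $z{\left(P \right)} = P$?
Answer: $-49735$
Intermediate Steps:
$X{\left(V \right)} = 2 V$
$\left(X{\left(220 \right)} + z{\left(57 \right)}\right) - 50232 = \left(2 \cdot 220 + 57\right) - 50232 = \left(440 + 57\right) - 50232 = 497 - 50232 = -49735$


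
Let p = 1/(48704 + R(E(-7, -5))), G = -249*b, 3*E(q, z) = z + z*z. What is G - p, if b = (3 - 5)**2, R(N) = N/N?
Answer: -48510181/48705 ≈ -996.00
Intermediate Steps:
E(q, z) = z/3 + z**2/3 (E(q, z) = (z + z*z)/3 = (z + z**2)/3 = z/3 + z**2/3)
R(N) = 1
b = 4 (b = (-2)**2 = 4)
G = -996 (G = -249*4 = -996)
p = 1/48705 (p = 1/(48704 + 1) = 1/48705 ≈ 2.0532e-5)
G - p = -996 - 1*1/48705 = -996 - 1/48705 = -48510181/48705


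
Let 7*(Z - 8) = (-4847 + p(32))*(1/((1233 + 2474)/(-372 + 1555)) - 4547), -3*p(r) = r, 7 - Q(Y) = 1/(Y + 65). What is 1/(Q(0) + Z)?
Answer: 1686685/5321820082916 ≈ 3.1694e-7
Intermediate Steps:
Q(Y) = 7 - 1/(65 + Y) (Q(Y) = 7 - 1/(Y + 65) = 7 - 1/(65 + Y))
p(r) = -r/3
Z = 81873973878/25949 (Z = 8 + ((-4847 - ⅓*32)*(1/((1233 + 2474)/(-372 + 1555)) - 4547))/7 = 8 + ((-4847 - 32/3)*(1/(3707/1183) - 4547))/7 = 8 + (-14573*(1/(3707*(1/1183)) - 4547)/3)/7 = 8 + (-14573*(1/(3707/1183) - 4547)/3)/7 = 8 + (-14573*(1183/3707 - 4547)/3)/7 = 8 + (-14573/3*(-16854546/3707))/7 = 8 + (⅐)*(81873766286/3707) = 8 + 81873766286/25949 = 81873973878/25949 ≈ 3.1552e+6)
1/(Q(0) + Z) = 1/((454 + 7*0)/(65 + 0) + 81873973878/25949) = 1/((454 + 0)/65 + 81873973878/25949) = 1/((1/65)*454 + 81873973878/25949) = 1/(454/65 + 81873973878/25949) = 1/(5321820082916/1686685) = 1686685/5321820082916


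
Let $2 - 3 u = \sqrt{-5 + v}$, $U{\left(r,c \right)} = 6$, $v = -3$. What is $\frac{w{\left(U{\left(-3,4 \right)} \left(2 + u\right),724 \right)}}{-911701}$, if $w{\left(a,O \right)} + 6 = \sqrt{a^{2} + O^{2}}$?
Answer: $\frac{6}{911701} - \frac{4 \sqrt{32775 - 8 i \sqrt{2}}}{911701} \approx -0.00078771 + 1.3709 \cdot 10^{-7} i$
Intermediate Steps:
$u = \frac{2}{3} - \frac{2 i \sqrt{2}}{3}$ ($u = \frac{2}{3} - \frac{\sqrt{-5 - 3}}{3} = \frac{2}{3} - \frac{\sqrt{-8}}{3} = \frac{2}{3} - \frac{2 i \sqrt{2}}{3} \approx 0.66667 - 0.94281 i$)
$w{\left(a,O \right)} = -6 + \sqrt{O^{2} + a^{2}}$ ($w{\left(a,O \right)} = -6 + \sqrt{a^{2} + O^{2}} = -6 + \sqrt{O^{2} + a^{2}}$)
$\frac{w{\left(U{\left(-3,4 \right)} \left(2 + u\right),724 \right)}}{-911701} = \frac{-6 + \sqrt{724^{2} + \left(6 \left(2 + \left(\frac{2}{3} - \frac{2 i \sqrt{2}}{3}\right)\right)\right)^{2}}}{-911701} = \left(-6 + \sqrt{524176 + \left(6 \left(\frac{8}{3} - \frac{2 i \sqrt{2}}{3}\right)\right)^{2}}\right) \left(- \frac{1}{911701}\right) = \left(-6 + \sqrt{524176 + \left(16 - 4 i \sqrt{2}\right)^{2}}\right) \left(- \frac{1}{911701}\right) = \frac{6}{911701} - \frac{\sqrt{524176 + \left(16 - 4 i \sqrt{2}\right)^{2}}}{911701}$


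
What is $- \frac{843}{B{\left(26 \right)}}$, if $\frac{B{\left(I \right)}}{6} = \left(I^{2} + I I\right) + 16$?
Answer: $- \frac{281}{2736} \approx -0.1027$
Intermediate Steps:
$B{\left(I \right)} = 96 + 12 I^{2}$ ($B{\left(I \right)} = 6 \left(\left(I^{2} + I I\right) + 16\right) = 6 \left(\left(I^{2} + I^{2}\right) + 16\right) = 6 \left(2 I^{2} + 16\right) = 6 \left(16 + 2 I^{2}\right) = 96 + 12 I^{2}$)
$- \frac{843}{B{\left(26 \right)}} = - \frac{843}{96 + 12 \cdot 26^{2}} = - \frac{843}{96 + 12 \cdot 676} = - \frac{843}{96 + 8112} = - \frac{843}{8208} = \left(-843\right) \frac{1}{8208} = - \frac{281}{2736}$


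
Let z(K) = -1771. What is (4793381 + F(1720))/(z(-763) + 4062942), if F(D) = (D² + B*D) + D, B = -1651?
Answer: 4913781/4061171 ≈ 1.2099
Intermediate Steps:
F(D) = D² - 1650*D (F(D) = (D² - 1651*D) + D = D² - 1650*D)
(4793381 + F(1720))/(z(-763) + 4062942) = (4793381 + 1720*(-1650 + 1720))/(-1771 + 4062942) = (4793381 + 1720*70)/4061171 = (4793381 + 120400)*(1/4061171) = 4913781*(1/4061171) = 4913781/4061171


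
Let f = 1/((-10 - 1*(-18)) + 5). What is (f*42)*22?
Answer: 924/13 ≈ 71.077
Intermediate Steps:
f = 1/13 (f = 1/((-10 + 18) + 5) = 1/(8 + 5) = 1/13 ≈ 0.076923)
(f*42)*22 = ((1/13)*42)*22 = (42/13)*22 = 924/13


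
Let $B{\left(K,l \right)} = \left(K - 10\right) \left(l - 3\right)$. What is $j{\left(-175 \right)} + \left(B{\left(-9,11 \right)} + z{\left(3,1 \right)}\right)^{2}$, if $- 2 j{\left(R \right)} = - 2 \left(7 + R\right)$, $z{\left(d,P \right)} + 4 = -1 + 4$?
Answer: $23241$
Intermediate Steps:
$z{\left(d,P \right)} = -1$ ($z{\left(d,P \right)} = -4 + \left(-1 + 4\right) = -4 + 3 = -1$)
$B{\left(K,l \right)} = \left(-10 + K\right) \left(-3 + l\right)$
$j{\left(R \right)} = 7 + R$ ($j{\left(R \right)} = - \frac{\left(-2\right) \left(7 + R\right)}{2} = - \frac{-14 - 2 R}{2} = 7 + R$)
$j{\left(-175 \right)} + \left(B{\left(-9,11 \right)} + z{\left(3,1 \right)}\right)^{2} = \left(7 - 175\right) + \left(\left(30 - 110 - -27 - 99\right) - 1\right)^{2} = -168 + \left(\left(30 - 110 + 27 - 99\right) - 1\right)^{2} = -168 + \left(-152 - 1\right)^{2} = -168 + \left(-153\right)^{2} = -168 + 23409 = 23241$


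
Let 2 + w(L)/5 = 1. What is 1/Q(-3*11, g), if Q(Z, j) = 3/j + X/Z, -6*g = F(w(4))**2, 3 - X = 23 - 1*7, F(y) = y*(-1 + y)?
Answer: 1650/617 ≈ 2.6742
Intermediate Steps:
w(L) = -5 (w(L) = -10 + 5*1 = -10 + 5 = -5)
X = -13 (X = 3 - (23 - 1*7) = 3 - (23 - 7) = 3 - 1*16 = 3 - 16 = -13)
g = -150 (g = -25*(-1 - 5)**2/6 = -(-5*(-6))**2/6 = -1/6*30**2 = -1/6*900 = -150)
Q(Z, j) = -13/Z + 3/j (Q(Z, j) = 3/j - 13/Z = -13/Z + 3/j)
1/Q(-3*11, g) = 1/(-13/((-3*11)) + 3/(-150)) = 1/(-13/(-33) + 3*(-1/150)) = 1/(-13*(-1/33) - 1/50) = 1/(13/33 - 1/50) = 1/(617/1650) = 1650/617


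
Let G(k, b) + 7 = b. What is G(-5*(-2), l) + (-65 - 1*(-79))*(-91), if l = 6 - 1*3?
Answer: -1278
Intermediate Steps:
l = 3 (l = 6 - 3 = 3)
G(k, b) = -7 + b
G(-5*(-2), l) + (-65 - 1*(-79))*(-91) = (-7 + 3) + (-65 - 1*(-79))*(-91) = -4 + (-65 + 79)*(-91) = -4 + 14*(-91) = -4 - 1274 = -1278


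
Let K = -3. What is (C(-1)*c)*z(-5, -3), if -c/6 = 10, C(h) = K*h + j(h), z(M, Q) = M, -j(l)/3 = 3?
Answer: -1800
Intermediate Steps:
j(l) = -9 (j(l) = -3*3 = -9)
C(h) = -9 - 3*h (C(h) = -3*h - 9 = -9 - 3*h)
c = -60 (c = -6*10 = -60)
(C(-1)*c)*z(-5, -3) = ((-9 - 3*(-1))*(-60))*(-5) = ((-9 + 3)*(-60))*(-5) = -6*(-60)*(-5) = 360*(-5) = -1800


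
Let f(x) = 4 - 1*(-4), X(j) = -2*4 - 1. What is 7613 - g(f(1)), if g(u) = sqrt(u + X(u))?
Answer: 7613 - I ≈ 7613.0 - 1.0*I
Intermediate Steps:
X(j) = -9 (X(j) = -8 - 1 = -9)
f(x) = 8 (f(x) = 4 + 4 = 8)
g(u) = sqrt(-9 + u) (g(u) = sqrt(u - 9) = sqrt(-9 + u))
7613 - g(f(1)) = 7613 - sqrt(-9 + 8) = 7613 - sqrt(-1) = 7613 - I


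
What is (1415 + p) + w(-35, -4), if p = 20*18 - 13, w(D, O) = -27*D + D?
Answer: 2672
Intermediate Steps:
w(D, O) = -26*D
p = 347 (p = 360 - 13 = 347)
(1415 + p) + w(-35, -4) = (1415 + 347) - 26*(-35) = 1762 + 910 = 2672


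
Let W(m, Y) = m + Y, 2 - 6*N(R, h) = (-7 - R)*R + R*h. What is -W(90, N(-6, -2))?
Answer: -262/3 ≈ -87.333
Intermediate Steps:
N(R, h) = 1/3 - R*h/6 - R*(-7 - R)/6 (N(R, h) = 1/3 - ((-7 - R)*R + R*h)/6 = 1/3 - (R*(-7 - R) + R*h)/6 = 1/3 - (R*h + R*(-7 - R))/6 = 1/3 + (-R*h/6 - R*(-7 - R)/6) = 1/3 - R*h/6 - R*(-7 - R)/6)
W(m, Y) = Y + m
-W(90, N(-6, -2)) = -((1/3 + (1/6)*(-6)**2 + (7/6)*(-6) - 1/6*(-6)*(-2)) + 90) = -((1/3 + (1/6)*36 - 7 - 2) + 90) = -((1/3 + 6 - 7 - 2) + 90) = -(-8/3 + 90) = -1*262/3 = -262/3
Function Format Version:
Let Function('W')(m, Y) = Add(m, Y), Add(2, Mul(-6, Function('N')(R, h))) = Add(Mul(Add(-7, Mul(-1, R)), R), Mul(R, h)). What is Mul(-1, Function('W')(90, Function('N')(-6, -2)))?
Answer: Rational(-262, 3) ≈ -87.333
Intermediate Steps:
Function('N')(R, h) = Add(Rational(1, 3), Mul(Rational(-1, 6), R, h), Mul(Rational(-1, 6), R, Add(-7, Mul(-1, R)))) (Function('N')(R, h) = Add(Rational(1, 3), Mul(Rational(-1, 6), Add(Mul(Add(-7, Mul(-1, R)), R), Mul(R, h)))) = Add(Rational(1, 3), Mul(Rational(-1, 6), Add(Mul(R, Add(-7, Mul(-1, R))), Mul(R, h)))) = Add(Rational(1, 3), Mul(Rational(-1, 6), Add(Mul(R, h), Mul(R, Add(-7, Mul(-1, R)))))) = Add(Rational(1, 3), Add(Mul(Rational(-1, 6), R, h), Mul(Rational(-1, 6), R, Add(-7, Mul(-1, R))))) = Add(Rational(1, 3), Mul(Rational(-1, 6), R, h), Mul(Rational(-1, 6), R, Add(-7, Mul(-1, R)))))
Function('W')(m, Y) = Add(Y, m)
Mul(-1, Function('W')(90, Function('N')(-6, -2))) = Mul(-1, Add(Add(Rational(1, 3), Mul(Rational(1, 6), Pow(-6, 2)), Mul(Rational(7, 6), -6), Mul(Rational(-1, 6), -6, -2)), 90)) = Mul(-1, Add(Add(Rational(1, 3), Mul(Rational(1, 6), 36), -7, -2), 90)) = Mul(-1, Add(Add(Rational(1, 3), 6, -7, -2), 90)) = Mul(-1, Add(Rational(-8, 3), 90)) = Mul(-1, Rational(262, 3)) = Rational(-262, 3)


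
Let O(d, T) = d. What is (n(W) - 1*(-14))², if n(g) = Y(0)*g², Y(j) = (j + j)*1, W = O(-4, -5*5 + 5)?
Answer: 196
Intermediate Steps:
W = -4
Y(j) = 2*j (Y(j) = (2*j)*1 = 2*j)
n(g) = 0 (n(g) = (2*0)*g² = 0*g² = 0)
(n(W) - 1*(-14))² = (0 - 1*(-14))² = (0 + 14)² = 14² = 196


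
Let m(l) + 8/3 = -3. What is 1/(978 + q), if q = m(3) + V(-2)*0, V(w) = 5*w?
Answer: 3/2917 ≈ 0.0010285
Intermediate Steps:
m(l) = -17/3 (m(l) = -8/3 - 3 = -17/3)
q = -17/3 (q = -17/3 + (5*(-2))*0 = -17/3 - 10*0 = -17/3 + 0 = -17/3 ≈ -5.6667)
1/(978 + q) = 1/(978 - 17/3) = 1/(2917/3) = 3/2917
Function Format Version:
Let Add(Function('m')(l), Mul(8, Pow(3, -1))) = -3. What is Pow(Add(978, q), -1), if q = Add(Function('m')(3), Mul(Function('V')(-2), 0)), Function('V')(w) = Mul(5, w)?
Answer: Rational(3, 2917) ≈ 0.0010285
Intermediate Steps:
Function('m')(l) = Rational(-17, 3) (Function('m')(l) = Add(Rational(-8, 3), -3) = Rational(-17, 3))
q = Rational(-17, 3) (q = Add(Rational(-17, 3), Mul(Mul(5, -2), 0)) = Add(Rational(-17, 3), Mul(-10, 0)) = Add(Rational(-17, 3), 0) = Rational(-17, 3) ≈ -5.6667)
Pow(Add(978, q), -1) = Pow(Add(978, Rational(-17, 3)), -1) = Pow(Rational(2917, 3), -1) = Rational(3, 2917)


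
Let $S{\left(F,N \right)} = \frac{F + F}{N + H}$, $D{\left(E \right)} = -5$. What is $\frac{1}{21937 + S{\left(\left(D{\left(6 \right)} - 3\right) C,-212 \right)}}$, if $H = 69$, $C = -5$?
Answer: $\frac{143}{3136911} \approx 4.5586 \cdot 10^{-5}$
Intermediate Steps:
$S{\left(F,N \right)} = \frac{2 F}{69 + N}$ ($S{\left(F,N \right)} = \frac{F + F}{N + 69} = \frac{2 F}{69 + N}$)
$\frac{1}{21937 + S{\left(\left(D{\left(6 \right)} - 3\right) C,-212 \right)}} = \frac{1}{21937 + \frac{2 \left(-5 - 3\right) \left(-5\right)}{69 - 212}} = \frac{1}{21937 + \frac{2 \left(\left(-8\right) \left(-5\right)\right)}{-143}} = \frac{1}{21937 + 2 \cdot 40 \left(- \frac{1}{143}\right)} = \frac{1}{21937 - \frac{80}{143}} = \frac{1}{\frac{3136911}{143}} = \frac{143}{3136911}$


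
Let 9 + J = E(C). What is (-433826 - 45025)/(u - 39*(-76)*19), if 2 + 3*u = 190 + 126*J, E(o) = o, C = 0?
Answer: -1436553/168002 ≈ -8.5508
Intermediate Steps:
J = -9 (J = -9 + 0 = -9)
u = -946/3 (u = -⅔ + (190 + 126*(-9))/3 = -⅔ + (190 - 1134)/3 = -⅔ + (⅓)*(-944) = -⅔ - 944/3 = -946/3 ≈ -315.33)
(-433826 - 45025)/(u - 39*(-76)*19) = (-433826 - 45025)/(-946/3 - 39*(-76)*19) = -478851/(-946/3 + 2964*19) = -478851/(-946/3 + 56316) = -478851/168002/3 = -478851*3/168002 = -1436553/168002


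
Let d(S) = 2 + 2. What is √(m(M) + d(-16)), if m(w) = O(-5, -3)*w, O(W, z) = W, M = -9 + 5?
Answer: 2*√6 ≈ 4.8990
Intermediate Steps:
d(S) = 4
M = -4
m(w) = -5*w
√(m(M) + d(-16)) = √(-5*(-4) + 4) = √(20 + 4) = √24 = 2*√6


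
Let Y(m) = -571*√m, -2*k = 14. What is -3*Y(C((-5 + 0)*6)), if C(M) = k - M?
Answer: 1713*√23 ≈ 8215.3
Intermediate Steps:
k = -7 (k = -½*14 = -7)
C(M) = -7 - M
-3*Y(C((-5 + 0)*6)) = -(-1713)*√(-7 - (-5 + 0)*6) = -(-1713)*√(-7 - (-5)*6) = -(-1713)*√(-7 - 1*(-30)) = -(-1713)*√(-7 + 30) = -(-1713)*√23 = 1713*√23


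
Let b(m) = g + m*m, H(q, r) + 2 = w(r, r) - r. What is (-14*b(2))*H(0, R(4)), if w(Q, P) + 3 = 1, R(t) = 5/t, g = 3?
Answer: 1029/2 ≈ 514.50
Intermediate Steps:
w(Q, P) = -2 (w(Q, P) = -3 + 1 = -2)
H(q, r) = -4 - r (H(q, r) = -2 + (-2 - r) = -4 - r)
b(m) = 3 + m² (b(m) = 3 + m*m = 3 + m²)
(-14*b(2))*H(0, R(4)) = (-14*(3 + 2²))*(-4 - 5/4) = (-14*(3 + 4))*(-4 - 5/4) = (-14*7)*(-4 - 1*5/4) = -98*(-4 - 5/4) = -98*(-21/4) = 1029/2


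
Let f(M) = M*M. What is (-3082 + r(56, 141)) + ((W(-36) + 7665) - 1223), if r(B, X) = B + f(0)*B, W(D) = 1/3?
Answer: 10249/3 ≈ 3416.3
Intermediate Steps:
f(M) = M²
W(D) = ⅓
r(B, X) = B (r(B, X) = B + 0²*B = B + 0*B = B + 0 = B)
(-3082 + r(56, 141)) + ((W(-36) + 7665) - 1223) = (-3082 + 56) + ((⅓ + 7665) - 1223) = -3026 + (22996/3 - 1223) = -3026 + 19327/3 = 10249/3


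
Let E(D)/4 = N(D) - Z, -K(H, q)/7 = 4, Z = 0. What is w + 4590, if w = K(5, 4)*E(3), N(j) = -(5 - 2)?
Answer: 4926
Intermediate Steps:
N(j) = -3 (N(j) = -1*3 = -3)
K(H, q) = -28 (K(H, q) = -7*4 = -28)
E(D) = -12 (E(D) = 4*(-3 - 1*0) = 4*(-3 + 0) = 4*(-3) = -12)
w = 336 (w = -28*(-12) = 336)
w + 4590 = 336 + 4590 = 4926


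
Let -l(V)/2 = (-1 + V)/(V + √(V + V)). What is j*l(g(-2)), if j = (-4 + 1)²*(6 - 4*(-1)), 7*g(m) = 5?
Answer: -40 + 8*√70 ≈ 26.933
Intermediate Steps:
g(m) = 5/7 (g(m) = (⅐)*5 = 5/7)
l(V) = -2*(-1 + V)/(V + √2*√V) (l(V) = -2*(-1 + V)/(V + √(V + V)) = -2*(-1 + V)/(V + √(2*V)) = -2*(-1 + V)/(V + √2*√V))
j = 90 (j = (-3)²*(6 + 4) = 9*10 = 90)
j*l(g(-2)) = 90*(2*(1 - 1*5/7)/(5/7 + √2*√(5/7))) = 90*(2*(1 - 5/7)/(5/7 + √2*(√35/7))) = 90*(2*(2/7)/(5/7 + √70/7)) = 90*(4/(7*(5/7 + √70/7))) = 360/(7*(5/7 + √70/7))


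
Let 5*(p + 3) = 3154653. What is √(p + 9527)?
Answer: √16011365/5 ≈ 800.28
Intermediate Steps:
p = 3154638/5 (p = -3 + (⅕)*3154653 = -3 + 3154653/5 = 3154638/5 ≈ 6.3093e+5)
√(p + 9527) = √(3154638/5 + 9527) = √(3202273/5) = √16011365/5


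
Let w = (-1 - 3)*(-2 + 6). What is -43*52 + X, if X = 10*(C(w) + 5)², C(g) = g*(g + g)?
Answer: 2670654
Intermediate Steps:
w = -16 (w = -4*4 = -16)
C(g) = 2*g² (C(g) = g*(2*g) = 2*g²)
X = 2672890 (X = 10*(2*(-16)² + 5)² = 10*(2*256 + 5)² = 10*(512 + 5)² = 10*517² = 10*267289 = 2672890)
-43*52 + X = -43*52 + 2672890 = -2236 + 2672890 = 2670654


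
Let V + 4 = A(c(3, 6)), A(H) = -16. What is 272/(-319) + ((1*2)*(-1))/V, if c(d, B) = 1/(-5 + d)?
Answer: -2401/3190 ≈ -0.75266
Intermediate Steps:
V = -20 (V = -4 - 16 = -20)
272/(-319) + ((1*2)*(-1))/V = 272/(-319) + ((1*2)*(-1))/(-20) = 272*(-1/319) + (2*(-1))*(-1/20) = -272/319 - 2*(-1/20) = -272/319 + ⅒ = -2401/3190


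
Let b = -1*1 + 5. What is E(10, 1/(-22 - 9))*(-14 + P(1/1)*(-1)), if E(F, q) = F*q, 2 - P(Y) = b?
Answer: 120/31 ≈ 3.8710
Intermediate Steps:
b = 4 (b = -1 + 5 = 4)
P(Y) = -2 (P(Y) = 2 - 1*4 = 2 - 4 = -2)
E(10, 1/(-22 - 9))*(-14 + P(1/1)*(-1)) = (10/(-22 - 9))*(-14 - 2*(-1)) = (10/(-31))*(-14 + 2) = (10*(-1/31))*(-12) = -10/31*(-12) = 120/31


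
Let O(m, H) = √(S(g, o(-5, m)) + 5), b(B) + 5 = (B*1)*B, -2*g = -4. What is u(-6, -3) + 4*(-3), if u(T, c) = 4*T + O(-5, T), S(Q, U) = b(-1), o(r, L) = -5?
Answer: -35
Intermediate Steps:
g = 2 (g = -½*(-4) = 2)
b(B) = -5 + B² (b(B) = -5 + (B*1)*B = -5 + B*B = -5 + B²)
S(Q, U) = -4 (S(Q, U) = -5 + (-1)² = -5 + 1 = -4)
O(m, H) = 1 (O(m, H) = √(-4 + 5) = √1 = 1)
u(T, c) = 1 + 4*T (u(T, c) = 4*T + 1 = 1 + 4*T)
u(-6, -3) + 4*(-3) = (1 + 4*(-6)) + 4*(-3) = (1 - 24) - 12 = -23 - 12 = -35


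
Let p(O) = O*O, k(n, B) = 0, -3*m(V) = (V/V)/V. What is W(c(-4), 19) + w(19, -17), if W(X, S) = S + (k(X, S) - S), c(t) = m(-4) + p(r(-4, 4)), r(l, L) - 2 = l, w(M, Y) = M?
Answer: 19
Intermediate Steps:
r(l, L) = 2 + l
m(V) = -1/(3*V) (m(V) = -V/V/(3*V) = -1/(3*V))
p(O) = O**2
c(t) = 49/12 (c(t) = -1/3/(-4) + (2 - 4)**2 = -1/3*(-1/4) + (-2)**2 = 1/12 + 4 = 49/12)
W(X, S) = 0 (W(X, S) = S + (0 - S) = S - S = 0)
W(c(-4), 19) + w(19, -17) = 0 + 19 = 19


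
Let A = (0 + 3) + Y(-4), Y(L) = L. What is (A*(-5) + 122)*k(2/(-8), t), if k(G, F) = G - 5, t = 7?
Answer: -2667/4 ≈ -666.75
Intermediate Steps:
A = -1 (A = (0 + 3) - 4 = 3 - 4 = -1)
k(G, F) = -5 + G
(A*(-5) + 122)*k(2/(-8), t) = (-1*(-5) + 122)*(-5 + 2/(-8)) = (5 + 122)*(-5 + 2*(-⅛)) = 127*(-5 - ¼) = 127*(-21/4) = -2667/4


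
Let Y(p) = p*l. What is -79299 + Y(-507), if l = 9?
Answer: -83862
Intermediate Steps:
Y(p) = 9*p (Y(p) = p*9 = 9*p)
-79299 + Y(-507) = -79299 + 9*(-507) = -79299 - 4563 = -83862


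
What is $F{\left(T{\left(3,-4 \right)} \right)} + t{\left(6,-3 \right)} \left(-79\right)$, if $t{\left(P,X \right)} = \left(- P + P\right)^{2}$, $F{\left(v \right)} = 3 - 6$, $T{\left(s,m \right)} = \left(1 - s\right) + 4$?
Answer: $-3$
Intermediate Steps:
$T{\left(s,m \right)} = 5 - s$
$F{\left(v \right)} = -3$
$t{\left(P,X \right)} = 0$ ($t{\left(P,X \right)} = 0^{2} = 0$)
$F{\left(T{\left(3,-4 \right)} \right)} + t{\left(6,-3 \right)} \left(-79\right) = -3 + 0 \left(-79\right) = -3 + 0 = -3$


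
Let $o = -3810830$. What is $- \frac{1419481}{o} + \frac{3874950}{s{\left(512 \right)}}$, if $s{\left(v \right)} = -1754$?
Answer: $- \frac{7382142969413}{3342097910} \approx -2208.8$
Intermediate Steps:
$- \frac{1419481}{o} + \frac{3874950}{s{\left(512 \right)}} = - \frac{1419481}{-3810830} + \frac{3874950}{-1754} = \left(-1419481\right) \left(- \frac{1}{3810830}\right) + 3874950 \left(- \frac{1}{1754}\right) = \frac{1419481}{3810830} - \frac{1937475}{877} = - \frac{7382142969413}{3342097910}$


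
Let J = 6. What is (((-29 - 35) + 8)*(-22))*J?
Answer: 7392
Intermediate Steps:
(((-29 - 35) + 8)*(-22))*J = (((-29 - 35) + 8)*(-22))*6 = ((-64 + 8)*(-22))*6 = -56*(-22)*6 = 1232*6 = 7392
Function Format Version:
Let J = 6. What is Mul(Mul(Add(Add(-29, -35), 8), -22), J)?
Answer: 7392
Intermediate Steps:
Mul(Mul(Add(Add(-29, -35), 8), -22), J) = Mul(Mul(Add(Add(-29, -35), 8), -22), 6) = Mul(Mul(Add(-64, 8), -22), 6) = Mul(Mul(-56, -22), 6) = Mul(1232, 6) = 7392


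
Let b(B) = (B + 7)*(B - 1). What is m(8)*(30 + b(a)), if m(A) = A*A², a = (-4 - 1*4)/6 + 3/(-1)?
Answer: 72704/9 ≈ 8078.2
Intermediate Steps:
a = -13/3 (a = (-4 - 4)*(⅙) + 3*(-1) = -8*⅙ - 3 = -4/3 - 3 = -13/3 ≈ -4.3333)
b(B) = (-1 + B)*(7 + B) (b(B) = (7 + B)*(-1 + B) = (-1 + B)*(7 + B))
m(A) = A³
m(8)*(30 + b(a)) = 8³*(30 + (-7 + (-13/3)² + 6*(-13/3))) = 512*(30 + (-7 + 169/9 - 26)) = 512*(30 - 128/9) = 512*(142/9) = 72704/9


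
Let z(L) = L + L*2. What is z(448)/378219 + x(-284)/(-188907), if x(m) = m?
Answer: 120435068/23816072211 ≈ 0.0050569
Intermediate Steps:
z(L) = 3*L (z(L) = L + 2*L = 3*L)
z(448)/378219 + x(-284)/(-188907) = (3*448)/378219 - 284/(-188907) = 1344*(1/378219) - 284*(-1/188907) = 448/126073 + 284/188907 = 120435068/23816072211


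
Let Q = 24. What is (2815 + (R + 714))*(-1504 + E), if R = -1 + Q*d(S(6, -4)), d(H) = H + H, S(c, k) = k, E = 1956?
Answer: 1507872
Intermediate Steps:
d(H) = 2*H
R = -193 (R = -1 + 24*(2*(-4)) = -1 + 24*(-8) = -1 - 192 = -193)
(2815 + (R + 714))*(-1504 + E) = (2815 + (-193 + 714))*(-1504 + 1956) = (2815 + 521)*452 = 3336*452 = 1507872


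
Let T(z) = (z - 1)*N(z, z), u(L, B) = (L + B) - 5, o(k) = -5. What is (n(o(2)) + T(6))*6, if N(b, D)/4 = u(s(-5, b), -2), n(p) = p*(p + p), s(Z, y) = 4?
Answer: -60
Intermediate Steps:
n(p) = 2*p² (n(p) = p*(2*p) = 2*p²)
u(L, B) = -5 + B + L (u(L, B) = (B + L) - 5 = -5 + B + L)
N(b, D) = -12 (N(b, D) = 4*(-5 - 2 + 4) = 4*(-3) = -12)
T(z) = 12 - 12*z (T(z) = (z - 1)*(-12) = (-1 + z)*(-12) = 12 - 12*z)
(n(o(2)) + T(6))*6 = (2*(-5)² + (12 - 12*6))*6 = (2*25 + (12 - 72))*6 = (50 - 60)*6 = -10*6 = -60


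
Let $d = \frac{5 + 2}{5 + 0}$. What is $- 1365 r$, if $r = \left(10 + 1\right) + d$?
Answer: $-16926$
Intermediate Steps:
$d = \frac{7}{5} \approx 1.4$
$r = \frac{62}{5}$ ($r = \left(10 + 1\right) + \frac{7}{5} = 11 + \frac{7}{5} = \frac{62}{5} \approx 12.4$)
$- 1365 r = \left(-1365\right) \frac{62}{5} = -16926$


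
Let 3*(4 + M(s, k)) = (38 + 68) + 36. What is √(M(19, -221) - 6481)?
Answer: I*√57939/3 ≈ 80.235*I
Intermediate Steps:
M(s, k) = 130/3 (M(s, k) = -4 + ((38 + 68) + 36)/3 = -4 + (106 + 36)/3 = -4 + (⅓)*142 = -4 + 142/3 = 130/3)
√(M(19, -221) - 6481) = √(130/3 - 6481) = √(-19313/3) = I*√57939/3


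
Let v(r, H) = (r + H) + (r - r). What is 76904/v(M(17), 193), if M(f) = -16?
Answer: 76904/177 ≈ 434.49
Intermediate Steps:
v(r, H) = H + r (v(r, H) = (H + r) + 0 = H + r)
76904/v(M(17), 193) = 76904/(193 - 16) = 76904/177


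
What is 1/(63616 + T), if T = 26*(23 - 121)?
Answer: 1/61068 ≈ 1.6375e-5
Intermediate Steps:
T = -2548 (T = 26*(-98) = -2548)
1/(63616 + T) = 1/(63616 - 2548) = 1/61068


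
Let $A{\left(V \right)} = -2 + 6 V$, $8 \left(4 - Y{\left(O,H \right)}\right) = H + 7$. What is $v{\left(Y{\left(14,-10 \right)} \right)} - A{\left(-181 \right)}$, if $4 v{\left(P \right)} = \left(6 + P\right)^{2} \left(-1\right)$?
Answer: $\frac{271639}{256} \approx 1061.1$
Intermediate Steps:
$Y{\left(O,H \right)} = \frac{25}{8} - \frac{H}{8}$ ($Y{\left(O,H \right)} = 4 - \frac{H + 7}{8} = 4 - \frac{7 + H}{8} = 4 - \left(\frac{7}{8} + \frac{H}{8}\right) = \frac{25}{8} - \frac{H}{8}$)
$v{\left(P \right)} = - \frac{\left(6 + P\right)^{2}}{4}$ ($v{\left(P \right)} = \frac{\left(6 + P\right)^{2} \left(-1\right)}{4} = \frac{\left(-1\right) \left(6 + P\right)^{2}}{4} = - \frac{\left(6 + P\right)^{2}}{4}$)
$v{\left(Y{\left(14,-10 \right)} \right)} - A{\left(-181 \right)} = - \frac{\left(6 + \left(\frac{25}{8} - - \frac{5}{4}\right)\right)^{2}}{4} - \left(-2 + 6 \left(-181\right)\right) = - \frac{\left(6 + \left(\frac{25}{8} + \frac{5}{4}\right)\right)^{2}}{4} - \left(-2 - 1086\right) = - \frac{\left(6 + \frac{35}{8}\right)^{2}}{4} - -1088 = - \frac{\left(\frac{83}{8}\right)^{2}}{4} + 1088 = \left(- \frac{1}{4}\right) \frac{6889}{64} + 1088 = - \frac{6889}{256} + 1088 = \frac{271639}{256}$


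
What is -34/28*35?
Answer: -85/2 ≈ -42.500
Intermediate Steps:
-34/28*35 = -34*1/28*35 = -17/14*35 = -85/2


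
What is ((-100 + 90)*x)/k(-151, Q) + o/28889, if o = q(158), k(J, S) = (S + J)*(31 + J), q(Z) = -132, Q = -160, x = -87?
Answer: 673573/35937916 ≈ 0.018743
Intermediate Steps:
k(J, S) = (31 + J)*(J + S) (k(J, S) = (J + S)*(31 + J) = (31 + J)*(J + S))
o = -132
((-100 + 90)*x)/k(-151, Q) + o/28889 = ((-100 + 90)*(-87))/((-151)² + 31*(-151) + 31*(-160) - 151*(-160)) - 132/28889 = (-10*(-87))/(22801 - 4681 - 4960 + 24160) - 132*1/28889 = 870/37320 - 132/28889 = 870*(1/37320) - 132/28889 = 29/1244 - 132/28889 = 673573/35937916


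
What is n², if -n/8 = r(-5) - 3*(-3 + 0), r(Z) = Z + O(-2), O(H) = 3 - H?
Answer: 5184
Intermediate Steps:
r(Z) = 5 + Z (r(Z) = Z + (3 - 1*(-2)) = Z + (3 + 2) = Z + 5 = 5 + Z)
n = -72 (n = -8*((5 - 5) - 3*(-3 + 0)) = -8*(0 - 3*(-3)) = -8*(0 + 9) = -8*9 = -72)
n² = (-72)² = 5184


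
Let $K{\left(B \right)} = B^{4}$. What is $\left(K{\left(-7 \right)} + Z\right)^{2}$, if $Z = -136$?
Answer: $5130225$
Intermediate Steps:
$\left(K{\left(-7 \right)} + Z\right)^{2} = \left(\left(-7\right)^{4} - 136\right)^{2} = \left(2401 - 136\right)^{2} = 2265^{2} = 5130225$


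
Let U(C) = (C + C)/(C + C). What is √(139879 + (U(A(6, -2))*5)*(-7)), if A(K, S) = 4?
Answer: 2*√34961 ≈ 373.96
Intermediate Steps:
U(C) = 1 (U(C) = (2*C)/((2*C)) = (2*C)*(1/(2*C)) = 1)
√(139879 + (U(A(6, -2))*5)*(-7)) = √(139879 + (1*5)*(-7)) = √(139879 + 5*(-7)) = √(139879 - 35) = √139844 = 2*√34961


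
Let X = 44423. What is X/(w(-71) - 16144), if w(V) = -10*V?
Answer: -44423/15434 ≈ -2.8783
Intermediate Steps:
X/(w(-71) - 16144) = 44423/(-10*(-71) - 16144) = 44423/(710 - 16144) = 44423/(-15434) = 44423*(-1/15434) = -44423/15434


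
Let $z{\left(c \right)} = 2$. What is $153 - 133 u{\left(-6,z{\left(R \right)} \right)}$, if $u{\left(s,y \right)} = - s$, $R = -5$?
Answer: $-645$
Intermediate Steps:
$153 - 133 u{\left(-6,z{\left(R \right)} \right)} = 153 - 133 \left(\left(-1\right) \left(-6\right)\right) = 153 - 798 = -645$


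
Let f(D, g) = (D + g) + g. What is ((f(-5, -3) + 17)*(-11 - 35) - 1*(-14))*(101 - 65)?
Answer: -9432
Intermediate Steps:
f(D, g) = D + 2*g
((f(-5, -3) + 17)*(-11 - 35) - 1*(-14))*(101 - 65) = (((-5 + 2*(-3)) + 17)*(-11 - 35) - 1*(-14))*(101 - 65) = (((-5 - 6) + 17)*(-46) + 14)*36 = ((-11 + 17)*(-46) + 14)*36 = (6*(-46) + 14)*36 = (-276 + 14)*36 = -262*36 = -9432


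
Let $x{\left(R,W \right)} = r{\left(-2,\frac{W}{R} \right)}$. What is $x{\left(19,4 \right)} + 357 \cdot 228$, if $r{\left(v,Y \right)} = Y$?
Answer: $\frac{1546528}{19} \approx 81396.0$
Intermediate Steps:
$x{\left(R,W \right)} = \frac{W}{R}$
$x{\left(19,4 \right)} + 357 \cdot 228 = \frac{4}{19} + 357 \cdot 228 = 4 \cdot \frac{1}{19} + 81396 = \frac{4}{19} + 81396 = \frac{1546528}{19}$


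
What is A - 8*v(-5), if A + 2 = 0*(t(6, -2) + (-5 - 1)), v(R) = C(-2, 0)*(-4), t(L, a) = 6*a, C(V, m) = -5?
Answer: -162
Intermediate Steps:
v(R) = 20 (v(R) = -5*(-4) = 20)
A = -2 (A = -2 + 0*(6*(-2) + (-5 - 1)) = -2 + 0*(-12 - 6) = -2 + 0*(-18) = -2 + 0 = -2)
A - 8*v(-5) = -2 - 8*20 = -2 - 160 = -162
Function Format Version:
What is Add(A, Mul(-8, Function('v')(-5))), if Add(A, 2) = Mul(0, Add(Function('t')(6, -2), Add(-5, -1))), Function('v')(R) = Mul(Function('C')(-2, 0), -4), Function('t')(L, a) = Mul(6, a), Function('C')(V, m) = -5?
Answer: -162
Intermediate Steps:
Function('v')(R) = 20 (Function('v')(R) = Mul(-5, -4) = 20)
A = -2 (A = Add(-2, Mul(0, Add(Mul(6, -2), Add(-5, -1)))) = Add(-2, Mul(0, Add(-12, -6))) = Add(-2, Mul(0, -18)) = Add(-2, 0) = -2)
Add(A, Mul(-8, Function('v')(-5))) = Add(-2, Mul(-8, 20)) = Add(-2, -160) = -162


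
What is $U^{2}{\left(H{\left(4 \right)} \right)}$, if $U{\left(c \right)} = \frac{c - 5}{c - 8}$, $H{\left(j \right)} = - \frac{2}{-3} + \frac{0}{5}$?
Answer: $\frac{169}{484} \approx 0.34917$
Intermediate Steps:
$H{\left(j \right)} = \frac{2}{3}$ ($H{\left(j \right)} = \left(-2\right) \left(- \frac{1}{3}\right) + 0 \cdot \frac{1}{5} = \frac{2}{3} + 0 = \frac{2}{3}$)
$U{\left(c \right)} = \frac{-5 + c}{-8 + c}$
$U^{2}{\left(H{\left(4 \right)} \right)} = \left(\frac{-5 + \frac{2}{3}}{-8 + \frac{2}{3}}\right)^{2} = \left(\frac{1}{- \frac{22}{3}} \left(- \frac{13}{3}\right)\right)^{2} = \left(\left(- \frac{3}{22}\right) \left(- \frac{13}{3}\right)\right)^{2} = \left(\frac{13}{22}\right)^{2} = \frac{169}{484}$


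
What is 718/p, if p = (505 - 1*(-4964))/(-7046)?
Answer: -5059028/5469 ≈ -925.04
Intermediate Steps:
p = -5469/7046 (p = (505 + 4964)*(-1/7046) = 5469*(-1/7046) = -5469/7046 ≈ -0.77619)
718/p = 718/(-5469/7046) = 718*(-7046/5469) = -5059028/5469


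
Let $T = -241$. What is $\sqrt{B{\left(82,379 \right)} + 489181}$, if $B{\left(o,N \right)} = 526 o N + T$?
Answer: $8 \sqrt{263062} \approx 4103.2$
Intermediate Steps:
$B{\left(o,N \right)} = -241 + 526 N o$ ($B{\left(o,N \right)} = 526 o N - 241 = 526 N o - 241 = -241 + 526 N o$)
$\sqrt{B{\left(82,379 \right)} + 489181} = \sqrt{\left(-241 + 526 \cdot 379 \cdot 82\right) + 489181} = \sqrt{\left(-241 + 16347028\right) + 489181} = \sqrt{16346787 + 489181} = \sqrt{16835968} = 8 \sqrt{263062}$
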